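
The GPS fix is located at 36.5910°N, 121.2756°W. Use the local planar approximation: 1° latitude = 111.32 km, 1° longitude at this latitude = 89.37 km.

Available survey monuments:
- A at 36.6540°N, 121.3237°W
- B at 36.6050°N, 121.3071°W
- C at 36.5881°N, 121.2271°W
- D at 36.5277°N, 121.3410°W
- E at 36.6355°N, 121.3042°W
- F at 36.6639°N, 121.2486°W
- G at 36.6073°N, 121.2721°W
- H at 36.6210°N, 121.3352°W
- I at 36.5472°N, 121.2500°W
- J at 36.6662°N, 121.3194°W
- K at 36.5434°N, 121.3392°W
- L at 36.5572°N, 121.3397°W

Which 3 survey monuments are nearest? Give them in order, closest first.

Distances from 36.5910°N, 121.2756°W:
A: √((0.0630·111.32)² + (-0.0481·89.37)²) = √(49.184413 + 18.478796) = 8.2258 km
B: √((0.0140·111.32)² + (-0.0315·89.37)²) = √(2.428860 + 7.925098) = 3.2178 km
C: √((-0.0029·111.32)² + (0.0485·89.37)²) = √(0.104218 + 18.787413) = 4.3465 km
D: √((-0.0633·111.32)² + (-0.0654·89.37)²) = √(49.653951 + 34.161664) = 9.1551 km
E: √((0.0445·111.32)² + (-0.0286·89.37)²) = √(24.539540 + 6.533044) = 5.5743 km
F: √((0.0729·111.32)² + (0.0270·89.37)²) = √(65.856925 + 5.822521) = 8.4664 km
G: √((0.0163·111.32)² + (0.0035·89.37)²) = √(3.292468 + 0.097841) = 1.8413 km
H: √((0.0300·111.32)² + (-0.0596·89.37)²) = √(11.152928 + 28.371091) = 6.2868 km
I: √((-0.0438·111.32)² + (0.0256·89.37)²) = √(23.773582 + 5.234358) = 5.3859 km
J: √((0.0752·111.32)² + (-0.0438·89.37)²) = √(70.078061 + 15.322574) = 9.2412 km
K: √((-0.0476·111.32)² + (-0.0636·89.37)²) = √(28.077621 + 32.307083) = 7.7708 km
L: √((-0.0338·111.32)² + (-0.0641·89.37)²) = √(14.157279 + 32.817053) = 6.8538 km
Sorted: G (1.8413 km) < B (3.2178 km) < C (4.3465 km) < I (5.3859 km) < E (5.5743 km) < …

G, B, C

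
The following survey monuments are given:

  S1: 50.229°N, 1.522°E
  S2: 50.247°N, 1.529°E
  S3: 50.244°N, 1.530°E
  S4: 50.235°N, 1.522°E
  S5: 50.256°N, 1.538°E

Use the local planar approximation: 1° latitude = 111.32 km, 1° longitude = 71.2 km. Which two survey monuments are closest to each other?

S2 and S3

Pairwise distances:
S1–S2: √((0.018·111.32)² + (0.007·71.2)²) = √(4.01505 + 0.24840) = 2.065 km
S1–S3: √((0.015·111.32)² + (0.008·71.2)²) = √(2.78823 + 0.32444) = 1.764 km
S1–S4: √((0.006·111.32)² + (0.000·71.2)²) = √(0.44612 + 0.00000) = 0.668 km
S1–S5: √((0.027·111.32)² + (0.016·71.2)²) = √(9.03387 + 1.29778) = 3.214 km
S2–S3: √((-0.003·111.32)² + (0.001·71.2)²) = √(0.11153 + 0.00507) = 0.341 km
S2–S4: √((-0.012·111.32)² + (-0.007·71.2)²) = √(1.78447 + 0.24840) = 1.426 km
S2–S5: √((0.009·111.32)² + (0.009·71.2)²) = √(1.00376 + 0.41062) = 1.189 km
S3–S4: √((-0.009·111.32)² + (-0.008·71.2)²) = √(1.00376 + 0.32444) = 1.152 km
S3–S5: √((0.012·111.32)² + (0.008·71.2)²) = √(1.78447 + 0.32444) = 1.452 km
S4–S5: √((0.021·111.32)² + (0.016·71.2)²) = √(5.46493 + 1.29778) = 2.601 km
Closest pair: S2–S3 at 0.341 km.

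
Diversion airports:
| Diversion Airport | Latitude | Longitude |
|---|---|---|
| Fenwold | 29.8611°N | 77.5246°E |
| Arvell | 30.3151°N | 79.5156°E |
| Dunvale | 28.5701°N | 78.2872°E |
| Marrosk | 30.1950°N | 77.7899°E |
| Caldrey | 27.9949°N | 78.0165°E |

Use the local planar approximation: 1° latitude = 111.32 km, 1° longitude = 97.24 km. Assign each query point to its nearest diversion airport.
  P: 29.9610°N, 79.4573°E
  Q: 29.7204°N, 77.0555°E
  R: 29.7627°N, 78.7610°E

P→Arvell; Q→Fenwold; R→Arvell

P at 29.9610°N, 79.4573°E:
  Fenwold: √((-0.0999·111.32)² + (-1.9327·97.24)²) = √(123.673705 + 35319.845376) = 188.2645 km
  Arvell: √((0.3541·111.32)² + (0.0583·97.24)²) = √(1553.811205 + 32.138604) = 39.8240 km
  Dunvale: √((-1.3909·111.32)² + (-1.1701·97.24)²) = √(23973.873509 + 12946.007642) = 192.1455 km
  Marrosk: √((0.2340·111.32)² + (-1.6674·97.24)²) = √(678.544149 + 26288.723261) = 164.2171 km
  Caldrey: √((-1.9661·111.32)² + (-1.4408·97.24)²) = √(47902.436265 + 19628.960450) = 259.8680 km
  → nearest: Arvell (39.8240 km)
Q at 29.7204°N, 77.0555°E:
  Fenwold: √((0.1407·111.32)² + (0.4691·97.24)²) = √(245.320923 + 2080.754134) = 48.2294 km
  Arvell: √((0.5947·111.32)² + (2.4601·97.24)²) = √(4382.705334 + 57226.267727) = 248.2115 km
  Dunvale: √((-1.1503·111.32)² + (1.2317·97.24)²) = √(16397.160018 + 14344.974587) = 175.3344 km
  Marrosk: √((0.4746·111.32)² + (0.7344·97.24)²) = √(2791.270098 + 5099.824567) = 88.8318 km
  Caldrey: √((-1.7255·111.32)² + (0.9610·97.24)²) = √(36895.748273 + 8732.461422) = 213.6076 km
  → nearest: Fenwold (48.2294 km)
R at 29.7627°N, 78.7610°E:
  Fenwold: √((0.0984·111.32)² + (-1.2364·97.24)²) = √(119.987662 + 14454.660413) = 120.7255 km
  Arvell: √((0.5524·111.32)² + (0.7546·97.24)²) = √(3781.409711 + 5384.228742) = 95.7373 km
  Dunvale: √((-1.1926·111.32)² + (-0.4738·97.24)²) = √(17625.279201 + 2122.657933) = 140.5274 km
  Marrosk: √((0.4323·111.32)² + (-0.9711·97.24)²) = √(2315.884342 + 8916.980329) = 105.9852 km
  Caldrey: √((-1.7678·111.32)² + (-0.7445·97.24)²) = √(38726.892898 + 5241.062087) = 209.6854 km
  → nearest: Arvell (95.7373 km)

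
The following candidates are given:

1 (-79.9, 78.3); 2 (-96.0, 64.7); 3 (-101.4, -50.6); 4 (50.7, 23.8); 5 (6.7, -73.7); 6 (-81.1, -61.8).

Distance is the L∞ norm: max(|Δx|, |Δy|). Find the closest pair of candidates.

Pairwise distances:
1–2: max(|-16.1|, |-13.6|) = 16.1
3–6: max(|20.3|, |-11.2|) = 20.3
5–6: max(|-87.8|, |11.9|) = 87.8
4–5: max(|-44.0|, |-97.5|) = 97.5
3–5: max(|108.1|, |-23.1|) = 108.1
2–3: max(|-5.4|, |-115.3|) = 115.3
2–6: max(|14.9|, |-126.5|) = 126.5
1–3: max(|-21.5|, |-128.9|) = 128.9
1–4: max(|130.6|, |-54.5|) = 130.6
4–6: max(|-131.8|, |-85.6|) = 131.8
2–5: max(|102.7|, |-138.4|) = 138.4
1–6: max(|-1.2|, |-140.1|) = 140.1
2–4: max(|146.7|, |-40.9|) = 146.7
1–5: max(|86.6|, |-152.0|) = 152.0
3–4: max(|152.1|, |74.4|) = 152.1
Closest pair: 1–2 at 16.1.

1 and 2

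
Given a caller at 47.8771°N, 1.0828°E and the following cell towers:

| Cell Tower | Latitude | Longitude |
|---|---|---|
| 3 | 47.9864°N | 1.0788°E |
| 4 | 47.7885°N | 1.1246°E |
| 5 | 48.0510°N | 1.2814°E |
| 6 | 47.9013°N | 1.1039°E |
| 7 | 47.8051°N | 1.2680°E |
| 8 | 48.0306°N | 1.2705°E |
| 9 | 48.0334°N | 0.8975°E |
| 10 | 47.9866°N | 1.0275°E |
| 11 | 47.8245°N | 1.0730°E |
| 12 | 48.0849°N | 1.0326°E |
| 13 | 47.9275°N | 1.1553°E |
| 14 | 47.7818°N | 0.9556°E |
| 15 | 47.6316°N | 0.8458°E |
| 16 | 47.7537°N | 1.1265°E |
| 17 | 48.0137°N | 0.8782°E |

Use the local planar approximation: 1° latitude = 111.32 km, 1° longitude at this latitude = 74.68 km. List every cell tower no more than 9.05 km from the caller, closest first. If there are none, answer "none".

Distances from 47.8771°N, 1.0828°E:
3: √((0.1093·111.32)² + (-0.0040·74.68)²) = √(148.042605 + 0.089234) = 12.1709 km
4: √((-0.0886·111.32)² + (0.0418·74.68)²) = √(97.277822 + 9.744536) = 10.3452 km
5: √((0.1739·111.32)² + (0.1986·74.68)²) = √(374.753381 + 219.971850) = 24.3870 km
6: √((0.0242·111.32)² + (0.0211·74.68)²) = √(7.257334 + 2.482982) = 3.1209 km
7: √((-0.0720·111.32)² + (0.1852·74.68)²) = √(64.240866 + 191.289258) = 15.9853 km
8: √((0.1535·111.32)² + (0.1877·74.68)²) = √(291.986757 + 196.488512) = 22.1015 km
9: √((0.1563·111.32)² + (-0.1853·74.68)²) = √(302.736197 + 191.495890) = 22.2313 km
10: √((0.1095·111.32)² + (-0.0553·74.68)²) = √(148.584885 + 17.055281) = 12.8701 km
11: √((-0.0526·111.32)² + (-0.0098·74.68)²) = √(34.286084 + 0.535625) = 5.9010 km
12: √((0.2078·111.32)² + (-0.0502·74.68)²) = √(535.103118 + 14.054521) = 23.4341 km
13: √((0.0504·111.32)² + (0.0725·74.68)²) = √(31.478024 + 29.314644) = 7.7970 km
14: √((-0.0953·111.32)² + (-0.1272·74.68)²) = √(112.546553 + 90.236624) = 14.2402 km
15: √((-0.2455·111.32)² + (-0.2370·74.68)²) = √(746.877520 + 313.260265) = 32.5598 km
16: √((-0.1234·111.32)² + (0.0437·74.68)²) = √(188.702092 + 10.650537) = 14.1192 km
17: √((0.1366·111.32)² + (-0.2046·74.68)²) = √(231.231925 + 233.463976) = 21.5568 km
Threshold 9.05 km: 6 (3.1209 km), 11 (5.9010 km), 13 (7.7970 km) are within range.

6, 11, 13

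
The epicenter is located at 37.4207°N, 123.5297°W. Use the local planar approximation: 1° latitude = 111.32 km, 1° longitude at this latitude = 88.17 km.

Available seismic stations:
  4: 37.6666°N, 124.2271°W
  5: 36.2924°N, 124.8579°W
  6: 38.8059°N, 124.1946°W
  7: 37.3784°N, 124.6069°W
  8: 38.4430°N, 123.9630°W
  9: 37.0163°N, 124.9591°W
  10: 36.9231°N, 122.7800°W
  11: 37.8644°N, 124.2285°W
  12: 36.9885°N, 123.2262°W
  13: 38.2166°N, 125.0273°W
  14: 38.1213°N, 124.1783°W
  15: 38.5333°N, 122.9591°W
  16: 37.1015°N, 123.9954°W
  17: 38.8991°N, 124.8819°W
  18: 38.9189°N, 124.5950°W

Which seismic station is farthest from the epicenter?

17

Distances from 37.4207°N, 123.5297°W:
4: √((0.2459·111.32)² + (-0.6974·88.17)²) = √(749.313320 + 3780.990339) = 67.3075 km
5: √((-1.1283·111.32)² + (-1.3282·88.17)²) = √(15775.951833 + 13714.141729) = 171.7268 km
6: √((1.3852·111.32)² + (-0.6649·88.17)²) = √(23777.783098 + 3436.800695) = 164.9684 km
7: √((-0.0423·111.32)² + (-1.0772·88.17)²) = √(22.173136 + 9020.578102) = 95.0934 km
8: √((1.0223·111.32)² + (-0.4333·88.17)²) = √(12950.994440 + 1459.550277) = 120.0439 km
9: √((-0.4044·111.32)² + (-1.4294·88.17)²) = √(2026.603037 + 15883.610808) = 133.8290 km
10: √((-0.4976·111.32)² + (0.7497·88.17)²) = √(3068.365837 + 4369.348679) = 86.2422 km
11: √((0.4437·111.32)² + (-0.6988·88.17)²) = √(2439.637233 + 3796.185921) = 78.9672 km
12: √((-0.4322·111.32)² + (0.3035·88.17)²) = √(2314.813041 + 716.075925) = 55.0535 km
13: √((0.7959·111.32)² + (-1.4976·88.17)²) = √(7849.886994 + 17435.457371) = 159.0137 km
14: √((0.7006·111.32)² + (-0.6486·88.17)²) = √(6082.563637 + 3270.360060) = 96.7105 km
15: √((1.1126·111.32)² + (0.5706·88.17)²) = √(15339.969868 + 2531.076177) = 133.6826 km
16: √((-0.3192·111.32)² + (-0.4657·88.17)²) = √(1262.618536 + 1685.986751) = 54.3011 km
17: √((1.4784·111.32)² + (-1.3522·88.17)²) = √(27085.091250 + 14214.236753) = 203.2224 km
18: √((1.4982·111.32)² + (-1.0653·88.17)²) = √(27815.442982 + 8822.375444) = 191.4101 km
Maximum: 17 at 203.2224 km.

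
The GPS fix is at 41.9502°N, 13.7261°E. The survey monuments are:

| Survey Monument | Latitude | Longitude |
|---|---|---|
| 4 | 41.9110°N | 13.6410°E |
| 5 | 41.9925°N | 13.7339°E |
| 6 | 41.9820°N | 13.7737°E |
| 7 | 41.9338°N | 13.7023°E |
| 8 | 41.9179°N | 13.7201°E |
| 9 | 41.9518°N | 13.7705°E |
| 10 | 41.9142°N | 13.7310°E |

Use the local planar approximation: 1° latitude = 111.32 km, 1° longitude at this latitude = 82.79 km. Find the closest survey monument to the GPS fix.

Distances from 41.9502°N, 13.7261°E:
4: √((-0.0392·111.32)² + (-0.0851·82.79)²) = √(19.042262 + 49.638070) = 8.2874 km
5: √((0.0423·111.32)² + (0.0078·82.79)²) = √(22.173136 + 0.417009) = 4.7529 km
6: √((0.0318·111.32)² + (0.0476·82.79)²) = √(12.531430 + 15.529936) = 5.2973 km
7: √((-0.0164·111.32)² + (-0.0238·82.79)²) = √(3.332991 + 3.882484) = 2.6862 km
8: √((-0.0323·111.32)² + (-0.0060·82.79)²) = √(12.928598 + 0.246751) = 3.6298 km
9: √((0.0016·111.32)² + (0.0444·82.79)²) = √(0.031724 + 13.512064) = 3.6802 km
10: √((-0.0360·111.32)² + (0.0049·82.79)²) = √(16.060217 + 0.164569) = 4.0280 km
Minimum: 7 at 2.6862 km.

7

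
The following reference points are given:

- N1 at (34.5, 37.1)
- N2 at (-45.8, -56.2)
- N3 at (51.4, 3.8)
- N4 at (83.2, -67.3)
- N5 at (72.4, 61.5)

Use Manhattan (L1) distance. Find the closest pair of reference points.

Pairwise distances:
N1–N2: |-80.3| + |-93.3| = 80.3 + 93.3 = 173.6
N1–N3: |16.9| + |-33.3| = 16.9 + 33.3 = 50.2
N1–N4: |48.7| + |-104.4| = 48.7 + 104.4 = 153.1
N1–N5: |37.9| + |24.4| = 37.9 + 24.4 = 62.3
N2–N3: |97.2| + |60.0| = 97.2 + 60.0 = 157.2
N2–N4: |129.0| + |-11.1| = 129.0 + 11.1 = 140.1
N2–N5: |118.2| + |117.7| = 118.2 + 117.7 = 235.9
N3–N4: |31.8| + |-71.1| = 31.8 + 71.1 = 102.9
N3–N5: |21.0| + |57.7| = 21.0 + 57.7 = 78.7
N4–N5: |-10.8| + |128.8| = 10.8 + 128.8 = 139.6
Closest pair: N1–N3 at 50.2.

N1 and N3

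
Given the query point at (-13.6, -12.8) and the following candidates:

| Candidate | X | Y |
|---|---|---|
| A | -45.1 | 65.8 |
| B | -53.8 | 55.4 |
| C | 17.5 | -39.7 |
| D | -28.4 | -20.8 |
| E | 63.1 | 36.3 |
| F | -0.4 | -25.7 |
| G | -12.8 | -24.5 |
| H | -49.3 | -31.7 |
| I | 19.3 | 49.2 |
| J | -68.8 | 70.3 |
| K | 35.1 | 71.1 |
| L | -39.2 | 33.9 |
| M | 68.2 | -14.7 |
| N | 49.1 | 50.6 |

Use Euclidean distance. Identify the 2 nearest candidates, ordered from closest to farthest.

G, D

Distances from (-13.6, -12.8):
A: √((-31.5)² + (78.6)²) = √(992.250 + 6177.960) = 84.7
B: √((-40.2)² + (68.2)²) = √(1616.040 + 4651.240) = 79.2
C: √((31.1)² + (-26.9)²) = √(967.210 + 723.610) = 41.1
D: √((-14.8)² + (-8.0)²) = √(219.040 + 64.000) = 16.8
E: √((76.7)² + (49.1)²) = √(5882.890 + 2410.810) = 91.1
F: √((13.2)² + (-12.9)²) = √(174.240 + 166.410) = 18.5
G: √((0.8)² + (-11.7)²) = √(0.640 + 136.890) = 11.7
H: √((-35.7)² + (-18.9)²) = √(1274.490 + 357.210) = 40.4
I: √((32.9)² + (62.0)²) = √(1082.410 + 3844.000) = 70.2
J: √((-55.2)² + (83.1)²) = √(3047.040 + 6905.610) = 99.8
K: √((48.7)² + (83.9)²) = √(2371.690 + 7039.210) = 97.0
L: √((-25.6)² + (46.7)²) = √(655.360 + 2180.890) = 53.3
M: √((81.8)² + (-1.9)²) = √(6691.240 + 3.610) = 81.8
N: √((62.7)² + (63.4)²) = √(3931.290 + 4019.560) = 89.2
Sorted: G (11.7) < D (16.8) < F (18.5) < H (40.4) < …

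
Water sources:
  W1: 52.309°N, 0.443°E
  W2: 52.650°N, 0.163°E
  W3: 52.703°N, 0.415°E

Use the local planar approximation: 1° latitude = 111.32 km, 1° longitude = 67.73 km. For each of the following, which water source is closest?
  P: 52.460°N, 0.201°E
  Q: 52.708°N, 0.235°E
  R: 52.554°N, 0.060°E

P at 52.460°N, 0.201°E:
  W1: √((-0.151·111.32)² + (0.242·67.73)²) = √(282.55324 + 268.65374) = 23.478 km
  W2: √((0.190·111.32)² + (-0.038·67.73)²) = √(447.35634 + 6.62414) = 21.307 km
  W3: √((0.243·111.32)² + (0.214·67.73)²) = √(731.74362 + 210.08241) = 30.689 km
  → nearest: W2 (21.307 km)
Q at 52.708°N, 0.235°E:
  W1: √((-0.399·111.32)² + (0.208·67.73)²) = √(1972.84146 + 198.46724) = 46.597 km
  W2: √((-0.058·111.32)² + (-0.072·67.73)²) = √(41.68717 + 23.78084) = 8.091 km
  W3: √((-0.005·111.32)² + (0.180·67.73)²) = √(0.30980 + 148.63023) = 12.204 km
  → nearest: W2 (8.091 km)
R at 52.554°N, 0.060°E:
  W1: √((-0.245·111.32)² + (0.383·67.73)²) = √(743.83835 + 672.91421) = 37.640 km
  W2: √((0.096·111.32)² + (0.103·67.73)²) = √(114.20598 + 48.66723) = 12.762 km
  W3: √((0.149·111.32)² + (0.355·67.73)²) = √(275.11795 + 578.12115) = 29.210 km
  → nearest: W2 (12.762 km)

P→W2; Q→W2; R→W2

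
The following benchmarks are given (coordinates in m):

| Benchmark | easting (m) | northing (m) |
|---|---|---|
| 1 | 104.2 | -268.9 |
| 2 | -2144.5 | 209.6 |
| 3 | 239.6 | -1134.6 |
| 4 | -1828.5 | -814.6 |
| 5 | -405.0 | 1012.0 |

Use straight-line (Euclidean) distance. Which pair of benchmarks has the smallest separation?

Pairwise distances:
1–2: √((-2248.7)² + (478.5)²) = √(5056651.690 + 228962.250) = 2299.0 m
1–3: √((135.4)² + (-865.7)²) = √(18333.160 + 749436.490) = 876.2 m
1–4: √((-1932.7)² + (-545.7)²) = √(3735329.290 + 297788.490) = 2008.3 m
1–5: √((-509.2)² + (1280.9)²) = √(259284.640 + 1640704.810) = 1378.4 m
2–3: √((2384.1)² + (-1344.2)²) = √(5683932.810 + 1806873.640) = 2736.9 m
2–4: √((316.0)² + (-1024.2)²) = √(99856.000 + 1048985.640) = 1071.8 m
2–5: √((1739.5)² + (802.4)²) = √(3025860.250 + 643845.760) = 1915.6 m
3–4: √((-2068.1)² + (320.0)²) = √(4277037.610 + 102400.000) = 2092.7 m
3–5: √((-644.6)² + (2146.6)²) = √(415509.160 + 4607891.560) = 2241.3 m
4–5: √((1423.5)² + (1826.6)²) = √(2026352.250 + 3336467.560) = 2315.8 m
Closest pair: 1–3 at 876.2 m.

1 and 3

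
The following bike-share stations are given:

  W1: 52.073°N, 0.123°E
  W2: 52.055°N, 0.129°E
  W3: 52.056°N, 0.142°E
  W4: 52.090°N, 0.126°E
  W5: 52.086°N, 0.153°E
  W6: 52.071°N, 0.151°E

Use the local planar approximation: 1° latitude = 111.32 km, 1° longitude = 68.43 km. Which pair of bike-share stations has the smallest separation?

Pairwise distances:
W2–W3: √((0.001·111.32)² + (0.013·68.43)²) = √(0.01239 + 0.79137) = 0.897 km
W5–W6: √((-0.015·111.32)² + (-0.002·68.43)²) = √(2.78823 + 0.01873) = 1.675 km
W3–W6: √((0.015·111.32)² + (0.009·68.43)²) = √(2.78823 + 0.37930) = 1.780 km
W4–W5: √((-0.004·111.32)² + (0.027·68.43)²) = √(0.19827 + 3.41366) = 1.901 km
W1–W4: √((0.017·111.32)² + (0.003·68.43)²) = √(3.58133 + 0.04214) = 1.904 km
W1–W6: √((-0.002·111.32)² + (0.028·68.43)²) = √(0.04957 + 3.67121) = 1.929 km
W1–W2: √((-0.018·111.32)² + (0.006·68.43)²) = √(4.01505 + 0.16858) = 2.045 km
W1–W3: √((-0.017·111.32)² + (0.019·68.43)²) = √(3.58133 + 1.69044) = 2.296 km
W2–W6: √((0.016·111.32)² + (0.022·68.43)²) = √(3.17239 + 2.26641) = 2.332 km
W1–W5: √((0.013·111.32)² + (0.030·68.43)²) = √(2.09427 + 4.21440) = 2.512 km
W4–W6: √((-0.019·111.32)² + (0.025·68.43)²) = √(4.47356 + 2.92667) = 2.720 km
W3–W5: √((0.030·111.32)² + (0.011·68.43)²) = √(11.15293 + 0.56660) = 3.423 km
W2–W5: √((0.031·111.32)² + (0.024·68.43)²) = √(11.90885 + 2.69721) = 3.822 km
W2–W4: √((0.035·111.32)² + (-0.003·68.43)²) = √(15.18037 + 0.04214) = 3.902 km
W3–W4: √((0.034·111.32)² + (-0.016·68.43)²) = √(14.32532 + 1.19876) = 3.940 km
Closest pair: W2–W3 at 0.897 km.

W2 and W3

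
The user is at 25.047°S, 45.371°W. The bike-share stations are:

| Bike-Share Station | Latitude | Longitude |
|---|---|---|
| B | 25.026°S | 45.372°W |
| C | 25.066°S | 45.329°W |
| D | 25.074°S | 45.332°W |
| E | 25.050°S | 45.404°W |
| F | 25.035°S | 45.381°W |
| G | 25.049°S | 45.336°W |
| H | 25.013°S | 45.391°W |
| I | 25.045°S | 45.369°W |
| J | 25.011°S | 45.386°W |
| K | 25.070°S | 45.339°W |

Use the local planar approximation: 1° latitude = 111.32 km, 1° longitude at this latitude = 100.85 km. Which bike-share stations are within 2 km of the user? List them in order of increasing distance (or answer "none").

I, F

Distances from 25.047°S, 45.371°W:
B: √((0.021·111.32)² + (-0.001·100.85)²) = √(5.46493 + 0.01017) = 2.340 km
C: √((-0.019·111.32)² + (0.042·100.85)²) = √(4.47356 + 17.94115) = 4.734 km
D: √((-0.027·111.32)² + (0.039·100.85)²) = √(9.03387 + 15.46967) = 4.950 km
E: √((-0.003·111.32)² + (-0.033·100.85)²) = √(0.11153 + 11.07592) = 3.345 km
F: √((0.012·111.32)² + (-0.010·100.85)²) = √(1.78447 + 1.01707) = 1.674 km
G: √((-0.002·111.32)² + (0.035·100.85)²) = √(0.04957 + 12.45914) = 3.537 km
H: √((0.034·111.32)² + (-0.020·100.85)²) = √(14.32532 + 4.06829) = 4.289 km
I: √((0.002·111.32)² + (0.002·100.85)²) = √(0.04957 + 0.04068) = 0.300 km
J: √((0.036·111.32)² + (-0.015·100.85)²) = √(16.06022 + 2.28841) = 4.284 km
K: √((-0.023·111.32)² + (0.032·100.85)²) = √(6.55544 + 10.41482) = 4.119 km
Threshold 2 km: I (0.300 km), F (1.674 km) are within range.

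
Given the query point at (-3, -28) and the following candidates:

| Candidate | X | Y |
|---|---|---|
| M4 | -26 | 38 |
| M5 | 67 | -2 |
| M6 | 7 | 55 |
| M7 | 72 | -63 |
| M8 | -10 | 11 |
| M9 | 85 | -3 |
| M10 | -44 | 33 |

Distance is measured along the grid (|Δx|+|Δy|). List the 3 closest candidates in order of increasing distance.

Distances from (-3, -28):
M4: |-23| + |66| = 23 + 66 = 89
M5: |70| + |26| = 70 + 26 = 96
M6: |10| + |83| = 10 + 83 = 93
M7: |75| + |-35| = 75 + 35 = 110
M8: |-7| + |39| = 7 + 39 = 46
M9: |88| + |25| = 88 + 25 = 113
M10: |-41| + |61| = 41 + 61 = 102
Sorted: M8 (46) < M4 (89) < M6 (93) < M5 (96) < M10 (102) < …

M8, M4, M6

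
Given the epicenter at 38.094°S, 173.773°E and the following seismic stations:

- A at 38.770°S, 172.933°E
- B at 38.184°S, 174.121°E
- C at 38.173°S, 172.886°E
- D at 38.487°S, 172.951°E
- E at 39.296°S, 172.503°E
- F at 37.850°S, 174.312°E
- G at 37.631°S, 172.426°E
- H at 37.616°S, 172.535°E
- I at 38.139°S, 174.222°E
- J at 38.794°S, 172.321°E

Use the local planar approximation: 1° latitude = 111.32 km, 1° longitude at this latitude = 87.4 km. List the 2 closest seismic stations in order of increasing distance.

B, I

Distances from 38.094°S, 173.773°E:
A: √((-0.676·111.32)² + (-0.840·87.4)²) = √(5662.91167 + 5389.90906) = 105.132 km
B: √((-0.090·111.32)² + (0.348·87.4)²) = √(100.37635 + 925.08439) = 32.023 km
C: √((-0.079·111.32)² + (-0.887·87.4)²) = √(77.33936 + 6009.93957) = 78.021 km
D: √((-0.393·111.32)² + (-0.822·87.4)²) = √(1913.95400 + 5161.38791) = 84.115 km
E: √((-1.202·111.32)² + (-1.270·87.4)²) = √(17904.21691 + 12320.55600) = 173.853 km
F: √((0.244·111.32)² + (0.539·87.4)²) = √(737.77859 + 2219.22019) = 54.378 km
G: √((0.463·111.32)² + (-1.347·87.4)²) = √(2656.49117 + 13859.83489) = 128.516 km
H: √((0.478·111.32)² + (-1.238·87.4)²) = √(2831.40626 + 11707.49968) = 120.577 km
I: √((-0.045·111.32)² + (0.449·87.4)²) = √(25.09409 + 1539.98165) = 39.561 km
J: √((-0.700·111.32)² + (-1.452·87.4)²) = √(6072.14978 + 16104.82826) = 148.919 km
Sorted: B (32.023 km) < I (39.561 km) < F (54.378 km) < C (78.021 km) < …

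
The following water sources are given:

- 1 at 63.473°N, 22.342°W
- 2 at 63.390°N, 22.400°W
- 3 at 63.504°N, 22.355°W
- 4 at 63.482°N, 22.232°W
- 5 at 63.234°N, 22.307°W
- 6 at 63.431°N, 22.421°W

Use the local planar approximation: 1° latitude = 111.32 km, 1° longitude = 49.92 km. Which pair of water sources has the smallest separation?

Pairwise distances:
1–3: √((0.031·111.32)² + (-0.013·49.92)²) = √(11.90885 + 0.42115) = 3.511 km
2–6: √((0.041·111.32)² + (-0.021·49.92)²) = √(20.83119 + 1.09897) = 4.683 km
1–4: √((0.009·111.32)² + (0.110·49.92)²) = √(1.00376 + 30.15328) = 5.582 km
1–6: √((-0.042·111.32)² + (-0.079·49.92)²) = √(21.85974 + 15.55261) = 6.117 km
3–4: √((-0.022·111.32)² + (0.123·49.92)²) = √(5.99780 + 37.70156) = 6.611 km
3–6: √((-0.073·111.32)² + (-0.066·49.92)²) = √(66.03773 + 10.85518) = 8.769 km
1–2: √((-0.083·111.32)² + (-0.058·49.92)²) = √(85.36947 + 8.38311) = 9.683 km
4–6: √((-0.051·111.32)² + (-0.189·49.92)²) = √(32.23196 + 89.01696) = 11.011 km
2–3: √((0.114·111.32)² + (0.045·49.92)²) = √(161.04828 + 5.04631) = 12.888 km
2–4: √((0.092·111.32)² + (0.168·49.92)²) = √(104.88709 + 70.33439) = 13.237 km
2–5: √((-0.156·111.32)² + (0.093·49.92)²) = √(301.57518 + 21.55336) = 17.976 km
5–6: √((0.197·111.32)² + (-0.114·49.92)²) = √(480.92665 + 32.38612) = 22.656 km
1–5: √((-0.239·111.32)² + (0.035·49.92)²) = √(707.85157 + 3.05271) = 26.663 km
4–5: √((-0.248·111.32)² + (-0.075·49.92)²) = √(762.16633 + 14.01754) = 27.860 km
3–5: √((-0.270·111.32)² + (0.048·49.92)²) = √(903.38718 + 5.74158) = 30.152 km
Closest pair: 1–3 at 3.511 km.

1 and 3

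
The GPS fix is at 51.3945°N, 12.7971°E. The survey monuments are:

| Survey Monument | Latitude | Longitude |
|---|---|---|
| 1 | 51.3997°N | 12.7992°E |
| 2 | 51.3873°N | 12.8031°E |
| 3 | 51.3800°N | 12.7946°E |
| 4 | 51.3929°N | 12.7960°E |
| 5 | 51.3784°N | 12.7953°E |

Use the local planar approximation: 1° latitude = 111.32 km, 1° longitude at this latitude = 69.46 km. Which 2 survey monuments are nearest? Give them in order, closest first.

Distances from 51.3945°N, 12.7971°E:
1: √((0.0052·111.32)² + (0.0021·69.46)²) = √(0.335084 + 0.021277) = 0.5970 km
2: √((-0.0072·111.32)² + (0.0060·69.46)²) = √(0.642409 + 0.173689) = 0.9034 km
3: √((-0.0145·111.32)² + (-0.0025·69.46)²) = √(2.605448 + 0.030154) = 1.6235 km
4: √((-0.0016·111.32)² + (-0.0011·69.46)²) = √(0.031724 + 0.005838) = 0.1938 km
5: √((-0.0161·111.32)² + (-0.0018·69.46)²) = √(3.212167 + 0.015632) = 1.7966 km
Sorted: 4 (0.1938 km) < 1 (0.5970 km) < 2 (0.9034 km) < 3 (1.6235 km) < …

4, 1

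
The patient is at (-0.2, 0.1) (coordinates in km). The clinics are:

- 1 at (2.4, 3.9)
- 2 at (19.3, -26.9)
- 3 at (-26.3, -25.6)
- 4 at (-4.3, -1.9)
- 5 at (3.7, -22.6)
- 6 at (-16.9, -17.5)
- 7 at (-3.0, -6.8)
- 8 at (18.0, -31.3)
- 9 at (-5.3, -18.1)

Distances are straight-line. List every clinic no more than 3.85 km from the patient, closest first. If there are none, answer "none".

none

Distances from (-0.2, 0.1):
1: 4.60 km
2: 33.31 km
3: 36.63 km
4: 4.56 km
5: 23.03 km
6: 24.26 km
7: 7.45 km
8: 36.29 km
9: 18.90 km
Threshold 3.85 km: none within range.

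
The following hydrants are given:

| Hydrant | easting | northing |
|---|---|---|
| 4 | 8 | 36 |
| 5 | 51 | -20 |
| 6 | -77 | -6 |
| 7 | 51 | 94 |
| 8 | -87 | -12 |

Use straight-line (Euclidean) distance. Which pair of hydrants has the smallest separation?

Pairwise distances:
6–8: 11.7
4–5: 70.6
4–7: 72.2
4–6: 94.8
4–8: 106.4
5–7: 114.0
5–6: 128.8
5–8: 138.2
6–7: 162.4
7–8: 174.0
Closest pair: 6–8 at 11.7.

6 and 8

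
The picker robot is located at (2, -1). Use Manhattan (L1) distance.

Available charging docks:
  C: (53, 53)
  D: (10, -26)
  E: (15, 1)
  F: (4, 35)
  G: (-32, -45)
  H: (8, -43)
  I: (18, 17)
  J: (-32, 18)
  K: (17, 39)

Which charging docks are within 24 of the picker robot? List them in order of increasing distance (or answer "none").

Distances from (2, -1):
C: |51| + |54| = 51 + 54 = 105
D: |8| + |-25| = 8 + 25 = 33
E: |13| + |2| = 13 + 2 = 15
F: |2| + |36| = 2 + 36 = 38
G: |-34| + |-44| = 34 + 44 = 78
H: |6| + |-42| = 6 + 42 = 48
I: |16| + |18| = 16 + 18 = 34
J: |-34| + |19| = 34 + 19 = 53
K: |15| + |40| = 15 + 40 = 55
Threshold 24: E (15) is within range.

E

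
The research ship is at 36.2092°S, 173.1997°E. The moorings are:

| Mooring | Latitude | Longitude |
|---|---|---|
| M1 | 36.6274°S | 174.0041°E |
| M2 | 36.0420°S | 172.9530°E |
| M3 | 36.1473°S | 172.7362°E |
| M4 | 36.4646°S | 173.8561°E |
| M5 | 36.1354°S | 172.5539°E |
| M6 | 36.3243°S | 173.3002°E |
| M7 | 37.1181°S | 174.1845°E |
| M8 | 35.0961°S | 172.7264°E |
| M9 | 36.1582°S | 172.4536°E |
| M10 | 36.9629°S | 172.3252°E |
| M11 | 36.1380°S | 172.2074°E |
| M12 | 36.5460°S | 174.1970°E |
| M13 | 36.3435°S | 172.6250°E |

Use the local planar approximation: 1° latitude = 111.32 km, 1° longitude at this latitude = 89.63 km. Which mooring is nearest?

M6

Distances from 36.2092°S, 173.1997°E:
M1: 85.8222 km
M2: 28.9026 km
M3: 42.1111 km
M4: 65.3427 km
M5: 58.4632 km
M6: 15.6624 km
M7: 134.2696 km
M8: 130.9709 km
M9: 67.1135 km
M10: 114.8180 km
M11: 89.2923 km
M12: 96.9325 km
M13: 53.6361 km
Minimum: M6 at 15.6624 km.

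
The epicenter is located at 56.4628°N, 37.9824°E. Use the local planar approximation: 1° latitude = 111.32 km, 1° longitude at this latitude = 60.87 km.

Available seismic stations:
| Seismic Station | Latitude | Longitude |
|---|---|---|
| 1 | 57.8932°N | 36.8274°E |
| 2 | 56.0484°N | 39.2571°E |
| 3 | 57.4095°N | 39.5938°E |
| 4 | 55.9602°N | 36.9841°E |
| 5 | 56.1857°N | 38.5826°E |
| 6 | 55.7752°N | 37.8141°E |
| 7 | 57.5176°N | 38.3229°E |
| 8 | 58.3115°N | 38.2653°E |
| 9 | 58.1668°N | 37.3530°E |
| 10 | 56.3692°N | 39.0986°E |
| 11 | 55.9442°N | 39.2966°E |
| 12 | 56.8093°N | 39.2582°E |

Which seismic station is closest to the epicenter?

Distances from 56.4628°N, 37.9824°E:
1: 174.0622 km
2: 90.2687 km
3: 143.9694 km
4: 82.6009 km
5: 47.8149 km
6: 77.2261 km
7: 119.2355 km
8: 206.5165 km
9: 193.5195 km
10: 68.7374 km
11: 98.6513 km
12: 86.7098 km
Minimum: 5 at 47.8149 km.

5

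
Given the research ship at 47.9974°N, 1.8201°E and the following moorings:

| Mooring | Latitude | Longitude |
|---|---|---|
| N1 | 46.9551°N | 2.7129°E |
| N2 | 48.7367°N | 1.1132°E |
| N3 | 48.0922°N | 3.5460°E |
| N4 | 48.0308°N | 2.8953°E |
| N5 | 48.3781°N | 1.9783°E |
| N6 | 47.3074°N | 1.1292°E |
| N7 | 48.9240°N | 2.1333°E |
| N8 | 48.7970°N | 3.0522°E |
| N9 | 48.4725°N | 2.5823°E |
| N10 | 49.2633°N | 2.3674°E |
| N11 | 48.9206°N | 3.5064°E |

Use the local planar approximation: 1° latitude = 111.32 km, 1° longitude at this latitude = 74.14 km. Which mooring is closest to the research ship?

Distances from 47.9974°N, 1.8201°E:
N1: √((-1.0423·111.32)² + (0.8928·74.14)²) = √(13462.690784 + 4381.406282) = 133.5818 km
N2: √((0.7393·111.32)² + (-0.7069·74.14)²) = √(6773.104991 + 2746.762608) = 97.5698 km
N3: √((0.0948·111.32)² + (1.7259·74.14)²) = √(111.368679 + 16373.307601) = 128.3927 km
N4: √((0.0334·111.32)² + (1.0752·74.14)²) = √(13.824178 + 6354.533518) = 79.8020 km
N5: √((0.3807·111.32)² + (0.1582·74.14)²) = √(1796.024054 + 137.568221) = 43.9726 km
N6: √((-0.6900·111.32)² + (-0.6909·74.14)²) = √(5899.898997 + 2623.829127) = 92.3240 km
N7: √((0.9266·111.32)² + (0.3132·74.14)²) = √(10639.739306 + 539.198494) = 105.7305 km
N8: √((0.7996·111.32)² + (1.2321·74.14)²) = √(7923.042148 + 8344.437738) = 127.5440 km
N9: √((0.4751·111.32)² + (0.7622·74.14)²) = √(2797.154506 + 3193.324494) = 77.3982 km
N10: √((1.2659·111.32)² + (0.5473·74.14)²) = √(19858.443018 + 1646.478484) = 146.6456 km
N11: √((0.9232·111.32)² + (1.6863·74.14)²) = √(10561.801157 + 15630.570996) = 161.8406 km
Minimum: N5 at 43.9726 km.

N5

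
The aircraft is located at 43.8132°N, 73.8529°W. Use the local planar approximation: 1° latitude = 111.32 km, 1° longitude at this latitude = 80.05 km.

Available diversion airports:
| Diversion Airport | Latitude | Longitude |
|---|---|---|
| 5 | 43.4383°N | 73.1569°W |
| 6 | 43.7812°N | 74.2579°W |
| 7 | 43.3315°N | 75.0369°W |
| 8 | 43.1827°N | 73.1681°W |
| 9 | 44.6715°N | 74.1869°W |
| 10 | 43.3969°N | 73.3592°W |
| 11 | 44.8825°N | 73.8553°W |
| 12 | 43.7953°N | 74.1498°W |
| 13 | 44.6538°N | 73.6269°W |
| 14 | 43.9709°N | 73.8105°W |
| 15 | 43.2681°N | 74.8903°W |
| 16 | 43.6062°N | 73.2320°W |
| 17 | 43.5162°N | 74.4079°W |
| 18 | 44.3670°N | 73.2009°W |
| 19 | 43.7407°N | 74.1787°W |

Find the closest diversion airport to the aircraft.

Distances from 43.8132°N, 73.8529°W:
5: √((-0.3749·111.32)² + (0.6960·80.05)²) = √(1741.715738 + 3104.138939) = 69.6122 km
6: √((-0.0320·111.32)² + (-0.4050·80.05)²) = √(12.689554 + 1051.072610) = 32.6154 km
7: √((-0.4817·111.32)² + (-1.1840·80.05)²) = √(2875.409399 + 8983.096753) = 108.8968 km
8: √((-0.6305·111.32)² + (0.6848·80.05)²) = √(4926.251466 + 3005.039437) = 89.0578 km
9: √((0.8583·111.32)² + (-0.3340·80.05)²) = √(9129.029708 + 714.851127) = 99.2163 km
10: √((-0.4163·111.32)² + (0.4937·80.05)²) = √(2147.628789 + 1561.884543) = 60.9058 km
11: √((1.0693·111.32)² + (-0.0024·80.05)²) = √(14169.206477 + 0.036910) = 119.0346 km
12: √((-0.0179·111.32)² + (-0.2969·80.05)²) = √(3.970566 + 564.862921) = 23.8502 km
13: √((0.8406·111.32)² + (0.2260·80.05)²) = √(8756.391418 + 327.295136) = 95.3084 km
14: √((0.1577·111.32)² + (0.0424·80.05)²) = √(308.183783 + 11.520051) = 17.8803 km
15: √((-0.5451·111.32)² + (-1.0374·80.05)²) = √(3682.126964 + 6896.284345) = 102.8514 km
16: √((-0.2070·111.32)² + (0.6209·80.05)²) = √(530.990910 + 2470.392682) = 54.7849 km
17: √((-0.2970·111.32)² + (-0.5550·80.05)²) = √(1093.098489 + 1973.824970) = 55.3798 km
18: √((0.5538·111.32)² + (0.6520·80.05)²) = √(3800.601174 + 2724.067495) = 80.7754 km
19: √((-0.0725·111.32)² + (-0.3258·80.05)²) = √(65.136198 + 680.181526) = 27.3005 km
Minimum: 14 at 17.8803 km.

14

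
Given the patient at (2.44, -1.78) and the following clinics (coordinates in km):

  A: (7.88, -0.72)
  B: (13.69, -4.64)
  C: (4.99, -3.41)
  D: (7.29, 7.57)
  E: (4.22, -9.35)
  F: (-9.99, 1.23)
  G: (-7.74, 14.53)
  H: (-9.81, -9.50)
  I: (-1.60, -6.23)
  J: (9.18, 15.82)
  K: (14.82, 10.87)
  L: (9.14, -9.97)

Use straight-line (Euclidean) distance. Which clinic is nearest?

Distances from (2.44, -1.78):
A: √((5.44)² + (1.06)²) = √(29.5936 + 1.1236) = 5.54 km
B: √((11.25)² + (-2.86)²) = √(126.5625 + 8.1796) = 11.61 km
C: √((2.55)² + (-1.63)²) = √(6.5025 + 2.6569) = 3.03 km
D: √((4.85)² + (9.35)²) = √(23.5225 + 87.4225) = 10.53 km
E: √((1.78)² + (-7.57)²) = √(3.1684 + 57.3049) = 7.78 km
F: √((-12.43)² + (3.01)²) = √(154.5049 + 9.0601) = 12.79 km
G: √((-10.18)² + (16.31)²) = √(103.6324 + 266.0161) = 19.23 km
H: √((-12.25)² + (-7.72)²) = √(150.0625 + 59.5984) = 14.48 km
I: √((-4.04)² + (-4.45)²) = √(16.3216 + 19.8025) = 6.01 km
J: √((6.74)² + (17.60)²) = √(45.4276 + 309.7600) = 18.85 km
K: √((12.38)² + (12.65)²) = √(153.2644 + 160.0225) = 17.70 km
L: √((6.70)² + (-8.19)²) = √(44.8900 + 67.0761) = 10.58 km
Minimum: C at 3.03 km.

C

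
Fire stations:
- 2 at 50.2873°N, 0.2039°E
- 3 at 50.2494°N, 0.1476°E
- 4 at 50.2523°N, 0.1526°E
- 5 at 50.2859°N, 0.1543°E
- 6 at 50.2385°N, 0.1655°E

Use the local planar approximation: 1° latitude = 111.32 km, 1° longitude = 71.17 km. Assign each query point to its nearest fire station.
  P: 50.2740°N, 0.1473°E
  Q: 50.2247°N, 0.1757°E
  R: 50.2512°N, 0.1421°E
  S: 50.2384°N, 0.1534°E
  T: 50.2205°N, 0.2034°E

P at 50.2740°N, 0.1473°E:
  2: 4.2917 km
  3: 2.7386 km
  4: 2.4449 km
  5: 1.4153 km
  6: 4.1587 km
  → nearest: 5 (1.4153 km)
Q at 50.2247°N, 0.1757°E:
  2: 7.2519 km
  3: 3.4000 km
  4: 3.4846 km
  5: 6.9810 km
  6: 1.6991 km
  → nearest: 6 (1.6991 km)
R at 50.2512°N, 0.1421°E:
  2: 5.9577 km
  3: 0.4397 km
  4: 0.7573 km
  5: 3.9592 km
  6: 2.1845 km
  → nearest: 3 (0.4397 km)
S at 50.2384°N, 0.1534°E:
  2: 6.5230 km
  3: 1.2922 km
  4: 1.5484 km
  5: 5.2881 km
  6: 0.8612 km
  → nearest: 6 (0.8612 km)
T at 50.2205°N, 0.2034°E:
  2: 7.4363 km
  3: 5.1109 km
  4: 5.0599 km
  5: 8.0755 km
  6: 3.3602 km
  → nearest: 6 (3.3602 km)

P→5; Q→6; R→3; S→6; T→6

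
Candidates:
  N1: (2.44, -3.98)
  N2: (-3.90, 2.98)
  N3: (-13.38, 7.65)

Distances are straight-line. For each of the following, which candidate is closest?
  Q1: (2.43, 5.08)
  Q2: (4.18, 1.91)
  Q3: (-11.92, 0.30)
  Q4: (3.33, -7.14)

Q1 at (2.43, 5.08):
  N1: √((0.01)² + (-9.06)²) = √(0.0001 + 82.0836) = 9.06
  N2: √((-6.33)² + (-2.10)²) = √(40.0689 + 4.4100) = 6.67
  N3: √((-15.81)² + (2.57)²) = √(249.9561 + 6.6049) = 16.02
  → nearest: N2 (6.67)
Q2 at (4.18, 1.91):
  N1: √((-1.74)² + (-5.89)²) = √(3.0276 + 34.6921) = 6.14
  N2: √((-8.08)² + (1.07)²) = √(65.2864 + 1.1449) = 8.15
  N3: √((-17.56)² + (5.74)²) = √(308.3536 + 32.9476) = 18.47
  → nearest: N1 (6.14)
Q3 at (-11.92, 0.30):
  N1: √((14.36)² + (-4.28)²) = √(206.2096 + 18.3184) = 14.98
  N2: √((8.02)² + (2.68)²) = √(64.3204 + 7.1824) = 8.46
  N3: √((-1.46)² + (7.35)²) = √(2.1316 + 54.0225) = 7.49
  → nearest: N3 (7.49)
Q4 at (3.33, -7.14):
  N1: √((-0.89)² + (3.16)²) = √(0.7921 + 9.9856) = 3.28
  N2: √((-7.23)² + (10.12)²) = √(52.2729 + 102.4144) = 12.44
  N3: √((-16.71)² + (14.79)²) = √(279.2241 + 218.7441) = 22.32
  → nearest: N1 (3.28)

Q1→N2; Q2→N1; Q3→N3; Q4→N1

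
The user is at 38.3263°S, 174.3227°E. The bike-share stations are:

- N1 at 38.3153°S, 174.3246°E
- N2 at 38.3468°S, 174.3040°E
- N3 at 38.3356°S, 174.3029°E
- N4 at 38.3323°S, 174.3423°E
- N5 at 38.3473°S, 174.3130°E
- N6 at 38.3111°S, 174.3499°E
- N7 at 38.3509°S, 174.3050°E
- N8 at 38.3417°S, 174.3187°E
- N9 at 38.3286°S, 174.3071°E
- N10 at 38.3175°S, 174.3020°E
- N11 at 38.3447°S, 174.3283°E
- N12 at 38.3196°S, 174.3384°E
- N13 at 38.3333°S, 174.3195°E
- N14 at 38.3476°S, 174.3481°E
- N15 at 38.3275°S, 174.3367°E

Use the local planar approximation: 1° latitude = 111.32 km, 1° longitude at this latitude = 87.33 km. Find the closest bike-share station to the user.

N13

Distances from 38.3263°S, 174.3227°E:
N1: 1.2357 km
N2: 2.8062 km
N3: 2.0154 km
N4: 1.8374 km
N5: 2.4865 km
N6: 2.9164 km
N7: 3.1446 km
N8: 1.7496 km
N9: 1.3862 km
N10: 2.0561 km
N11: 2.1059 km
N12: 1.5608 km
N13: 0.8278 km
N14: 3.2469 km
N15: 1.2299 km
Minimum: N13 at 0.8278 km.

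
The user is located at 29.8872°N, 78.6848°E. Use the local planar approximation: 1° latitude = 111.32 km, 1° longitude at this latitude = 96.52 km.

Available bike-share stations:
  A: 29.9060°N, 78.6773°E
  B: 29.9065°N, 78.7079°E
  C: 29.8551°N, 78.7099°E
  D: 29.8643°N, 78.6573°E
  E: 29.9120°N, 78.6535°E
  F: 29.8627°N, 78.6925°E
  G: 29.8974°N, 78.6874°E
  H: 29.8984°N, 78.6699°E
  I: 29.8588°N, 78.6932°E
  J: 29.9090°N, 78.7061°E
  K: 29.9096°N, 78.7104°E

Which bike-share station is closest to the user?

G

Distances from 29.8872°N, 78.6848°E:
A: √((0.0188·111.32)² + (-0.0075·96.52)²) = √(4.379879 + 0.524031) = 2.2145 km
B: √((0.0193·111.32)² + (0.0231·96.52)²) = √(4.615949 + 4.971170) = 3.0963 km
C: √((-0.0321·111.32)² + (0.0251·96.52)²) = √(12.768987 + 5.869243) = 4.3172 km
D: √((-0.0229·111.32)² + (-0.0275·96.52)²) = √(6.498563 + 7.045308) = 3.6802 km
E: √((0.0248·111.32)² + (-0.0313·96.52)²) = √(7.621663 + 9.126900) = 4.0925 km
F: √((-0.0245·111.32)² + (0.0077·96.52)²) = √(7.438383 + 0.552352) = 2.8268 km
G: √((0.0102·111.32)² + (0.0026·96.52)²) = √(1.289278 + 0.062977) = 1.1629 km
H: √((0.0112·111.32)² + (-0.0149·96.52)²) = √(1.554470 + 2.068270) = 1.9033 km
I: √((-0.0284·111.32)² + (0.0084·96.52)²) = √(9.995006 + 0.657345) = 3.2638 km
J: √((0.0218·111.32)² + (0.0213·96.52)²) = √(5.889242 + 4.226626) = 3.1805 km
K: √((0.0224·111.32)² + (0.0256·96.52)²) = √(6.217881 + 6.105406) = 3.5105 km
Minimum: G at 1.1629 km.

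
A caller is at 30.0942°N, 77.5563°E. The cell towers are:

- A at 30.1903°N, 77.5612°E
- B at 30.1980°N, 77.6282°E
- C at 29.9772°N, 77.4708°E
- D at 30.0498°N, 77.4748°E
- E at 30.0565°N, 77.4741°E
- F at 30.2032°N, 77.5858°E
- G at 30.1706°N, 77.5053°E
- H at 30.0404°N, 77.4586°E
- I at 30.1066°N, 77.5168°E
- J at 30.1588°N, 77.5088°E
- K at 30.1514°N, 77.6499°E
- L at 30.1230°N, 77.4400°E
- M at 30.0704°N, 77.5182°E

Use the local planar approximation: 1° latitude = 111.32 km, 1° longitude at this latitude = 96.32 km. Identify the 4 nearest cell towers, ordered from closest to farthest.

Distances from 30.0942°N, 77.5563°E:
A: √((0.0961·111.32)² + (0.0049·96.32)²) = √(114.444037 + 0.222754) = 10.7083 km
B: √((0.1038·111.32)² + (0.0719·96.32)²) = √(133.518395 + 47.961276) = 13.4714 km
C: √((-0.1170·111.32)² + (-0.0855·96.32)²) = √(169.636037 + 67.821154) = 15.4096 km
D: √((-0.0444·111.32)² + (-0.0815·96.32)²) = √(24.429374 + 61.623756) = 9.2765 km
E: √((-0.0377·111.32)² + (-0.0822·96.32)²) = √(17.612828 + 62.686870) = 8.9610 km
F: √((0.1090·111.32)² + (0.0295·96.32)²) = √(147.231044 + 8.073781) = 12.4621 km
G: √((0.0764·111.32)² + (-0.0510·96.32)²) = √(72.332440 + 24.130888) = 9.8216 km
H: √((-0.0538·111.32)² + (-0.0977·96.32)²) = √(35.868313 + 88.556833) = 11.1546 km
I: √((0.0124·111.32)² + (-0.0395·96.32)²) = √(1.905416 + 14.475286) = 4.0473 km
J: √((0.0646·111.32)² + (-0.0475·96.32)²) = √(51.714393 + 20.932455) = 8.5233 km
K: √((0.0572·111.32)² + (0.0936·96.32)²) = √(40.545107 + 81.280178) = 11.0374 km
L: √((0.0288·111.32)² + (-0.1163·96.32)²) = √(10.278539 + 125.485162) = 11.6518 km
M: √((-0.0238·111.32)² + (-0.0381·96.32)²) = √(7.019405 + 13.467373) = 4.5262 km
Sorted: I (4.0473 km) < M (4.5262 km) < J (8.5233 km) < E (8.9610 km) < D (9.2765 km) < G (9.8216 km) < …

I, M, J, E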